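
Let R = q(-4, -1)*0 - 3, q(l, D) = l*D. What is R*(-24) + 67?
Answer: 139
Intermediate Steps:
q(l, D) = D*l
R = -3 (R = -1*(-4)*0 - 3 = 4*0 - 3 = 0 - 3 = -3)
R*(-24) + 67 = -3*(-24) + 67 = 72 + 67 = 139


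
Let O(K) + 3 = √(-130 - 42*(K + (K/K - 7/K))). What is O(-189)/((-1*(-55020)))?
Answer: -1/18340 + √17470/82530 ≈ 0.0015470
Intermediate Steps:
O(K) = -3 + √(-172 - 42*K + 294/K) (O(K) = -3 + √(-130 - 42*(K + (K/K - 7/K))) = -3 + √(-130 - 42*(K + (1 - 7/K))) = -3 + √(-130 - 42*(1 + K - 7/K)) = -3 + √(-130 + (-42 - 42*K + 294/K)) = -3 + √(-172 - 42*K + 294/K))
O(-189)/((-1*(-55020))) = (-3 + √(-172 - 42*(-189) + 294/(-189)))/((-1*(-55020))) = (-3 + √(-172 + 7938 + 294*(-1/189)))/55020 = (-3 + √(-172 + 7938 - 14/9))*(1/55020) = (-3 + √(69880/9))*(1/55020) = (-3 + 2*√17470/3)*(1/55020) = -1/18340 + √17470/82530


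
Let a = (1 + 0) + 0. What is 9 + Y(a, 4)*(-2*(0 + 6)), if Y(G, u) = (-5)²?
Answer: -291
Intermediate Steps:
a = 1 (a = 1 + 0 = 1)
Y(G, u) = 25
9 + Y(a, 4)*(-2*(0 + 6)) = 9 + 25*(-2*(0 + 6)) = 9 + 25*(-2*6) = 9 + 25*(-12) = 9 - 300 = -291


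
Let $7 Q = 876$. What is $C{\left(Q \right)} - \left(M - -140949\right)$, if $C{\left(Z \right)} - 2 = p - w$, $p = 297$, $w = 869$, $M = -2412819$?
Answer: $2271300$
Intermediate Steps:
$Q = \frac{876}{7}$ ($Q = \frac{1}{7} \cdot 876 = \frac{876}{7} \approx 125.14$)
$C{\left(Z \right)} = -570$ ($C{\left(Z \right)} = 2 + \left(297 - 869\right) = 2 - 572 = -570$)
$C{\left(Q \right)} - \left(M - -140949\right) = -570 - \left(-2412819 - -140949\right) = -570 - \left(-2412819 + 140949\right) = -570 - -2271870 = -570 + 2271870 = 2271300$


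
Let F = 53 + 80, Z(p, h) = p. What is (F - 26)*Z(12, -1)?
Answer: 1284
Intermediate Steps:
F = 133
(F - 26)*Z(12, -1) = (133 - 26)*12 = 107*12 = 1284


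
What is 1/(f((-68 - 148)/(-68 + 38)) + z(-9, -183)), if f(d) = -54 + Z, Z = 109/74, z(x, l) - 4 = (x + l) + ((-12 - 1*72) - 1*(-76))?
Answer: -74/18391 ≈ -0.0040237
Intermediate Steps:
z(x, l) = -4 + l + x (z(x, l) = 4 + ((x + l) + ((-12 - 1*72) - 1*(-76))) = 4 + ((l + x) + ((-12 - 72) + 76)) = 4 + ((l + x) + (-84 + 76)) = 4 + ((l + x) - 8) = 4 + (-8 + l + x) = -4 + l + x)
Z = 109/74 (Z = 109*(1/74) = 109/74 ≈ 1.4730)
f(d) = -3887/74 (f(d) = -54 + 109/74 = -3887/74)
1/(f((-68 - 148)/(-68 + 38)) + z(-9, -183)) = 1/(-3887/74 + (-4 - 183 - 9)) = 1/(-3887/74 - 196) = 1/(-18391/74) = -74/18391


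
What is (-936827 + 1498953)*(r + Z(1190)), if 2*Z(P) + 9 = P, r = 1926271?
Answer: 1083138947549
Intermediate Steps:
Z(P) = -9/2 + P/2
(-936827 + 1498953)*(r + Z(1190)) = (-936827 + 1498953)*(1926271 + (-9/2 + (1/2)*1190)) = 562126*(1926271 + (-9/2 + 595)) = 562126*(1926271 + 1181/2) = 562126*(3853723/2) = 1083138947549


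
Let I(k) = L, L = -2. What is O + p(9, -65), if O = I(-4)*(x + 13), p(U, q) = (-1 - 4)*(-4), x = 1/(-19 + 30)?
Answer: -68/11 ≈ -6.1818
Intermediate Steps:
I(k) = -2
x = 1/11 ≈ 0.090909
p(U, q) = 20 (p(U, q) = -5*(-4) = 20)
O = -288/11 (O = -2*(1/11 + 13) = -2*144/11 = -288/11 ≈ -26.182)
O + p(9, -65) = -288/11 + 20 = -68/11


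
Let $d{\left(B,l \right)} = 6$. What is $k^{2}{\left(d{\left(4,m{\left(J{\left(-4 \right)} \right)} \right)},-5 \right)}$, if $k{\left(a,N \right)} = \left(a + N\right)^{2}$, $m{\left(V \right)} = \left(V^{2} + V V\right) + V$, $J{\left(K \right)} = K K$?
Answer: $1$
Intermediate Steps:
$J{\left(K \right)} = K^{2}$
$m{\left(V \right)} = V + 2 V^{2}$ ($m{\left(V \right)} = \left(V^{2} + V^{2}\right) + V = 2 V^{2} + V = V + 2 V^{2}$)
$k{\left(a,N \right)} = \left(N + a\right)^{2}$
$k^{2}{\left(d{\left(4,m{\left(J{\left(-4 \right)} \right)} \right)},-5 \right)} = \left(\left(-5 + 6\right)^{2}\right)^{2} = \left(1^{2}\right)^{2} = 1^{2} = 1$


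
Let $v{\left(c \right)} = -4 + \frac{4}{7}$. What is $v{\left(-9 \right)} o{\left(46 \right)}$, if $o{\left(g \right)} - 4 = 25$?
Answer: $- \frac{696}{7} \approx -99.429$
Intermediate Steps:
$v{\left(c \right)} = - \frac{24}{7}$ ($v{\left(c \right)} = -4 + 4 \cdot \frac{1}{7} = -4 + \frac{4}{7} = - \frac{24}{7}$)
$o{\left(g \right)} = 29$ ($o{\left(g \right)} = 4 + 25 = 29$)
$v{\left(-9 \right)} o{\left(46 \right)} = \left(- \frac{24}{7}\right) 29 = - \frac{696}{7}$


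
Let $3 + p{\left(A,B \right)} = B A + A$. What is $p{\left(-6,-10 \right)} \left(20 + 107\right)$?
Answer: $6477$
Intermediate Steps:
$p{\left(A,B \right)} = -3 + A + A B$ ($p{\left(A,B \right)} = -3 + \left(B A + A\right) = -3 + \left(A B + A\right) = -3 + \left(A + A B\right) = -3 + A + A B$)
$p{\left(-6,-10 \right)} \left(20 + 107\right) = \left(-3 - 6 - -60\right) \left(20 + 107\right) = \left(-3 - 6 + 60\right) 127 = 51 \cdot 127 = 6477$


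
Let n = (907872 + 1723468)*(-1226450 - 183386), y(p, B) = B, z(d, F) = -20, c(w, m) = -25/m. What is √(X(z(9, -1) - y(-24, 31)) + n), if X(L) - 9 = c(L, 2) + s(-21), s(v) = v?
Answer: I*√14839031441058/2 ≈ 1.9261e+6*I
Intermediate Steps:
n = -3709757860240 (n = 2631340*(-1409836) = -3709757860240)
X(L) = -49/2 (X(L) = 9 + (-25/2 - 21) = 9 - 67/2 = -49/2)
√(X(z(9, -1) - y(-24, 31)) + n) = √(-49/2 - 3709757860240) = √(-7419515720529/2) = I*√14839031441058/2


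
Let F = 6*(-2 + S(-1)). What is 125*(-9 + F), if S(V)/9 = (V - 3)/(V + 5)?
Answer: -9375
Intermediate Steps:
S(V) = 9*(-3 + V)/(5 + V) (S(V) = 9*((V - 3)/(V + 5)) = 9*((-3 + V)/(5 + V)) = 9*(-3 + V)/(5 + V))
F = -66 (F = 6*(-2 + 9*(-3 - 1)/(5 - 1)) = 6*(-2 + 9*(-4)/4) = 6*(-2 + 9*(1/4)*(-4)) = 6*(-2 - 9) = 6*(-11) = -66)
125*(-9 + F) = 125*(-9 - 66) = 125*(-75) = -9375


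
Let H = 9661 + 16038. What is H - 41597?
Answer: -15898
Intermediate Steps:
H = 25699
H - 41597 = 25699 - 41597 = -15898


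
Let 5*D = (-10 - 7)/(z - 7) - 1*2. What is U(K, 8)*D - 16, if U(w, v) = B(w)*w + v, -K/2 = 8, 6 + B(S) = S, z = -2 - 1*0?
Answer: -24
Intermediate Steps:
z = -2 (z = -2 + 0 = -2)
B(S) = -6 + S
K = -16 (K = -2*8 = -16)
U(w, v) = v + w*(-6 + w) (U(w, v) = (-6 + w)*w + v = w*(-6 + w) + v = v + w*(-6 + w))
D = -1/45 (D = ((-10 - 7)/(-2 - 7) - 1*2)/5 = (-17/(-9) - 2)/5 = (-17*(-⅑) - 2)/5 = (17/9 - 2)/5 = (⅕)*(-⅑) = -1/45 ≈ -0.022222)
U(K, 8)*D - 16 = (8 - 16*(-6 - 16))*(-1/45) - 16 = (8 - 16*(-22))*(-1/45) - 16 = (8 + 352)*(-1/45) - 16 = 360*(-1/45) - 16 = -8 - 16 = -24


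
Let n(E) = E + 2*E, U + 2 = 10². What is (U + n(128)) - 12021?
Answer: -11539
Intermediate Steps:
U = 98 (U = -2 + 10² = -2 + 100 = 98)
n(E) = 3*E
(U + n(128)) - 12021 = (98 + 3*128) - 12021 = (98 + 384) - 12021 = 482 - 12021 = -11539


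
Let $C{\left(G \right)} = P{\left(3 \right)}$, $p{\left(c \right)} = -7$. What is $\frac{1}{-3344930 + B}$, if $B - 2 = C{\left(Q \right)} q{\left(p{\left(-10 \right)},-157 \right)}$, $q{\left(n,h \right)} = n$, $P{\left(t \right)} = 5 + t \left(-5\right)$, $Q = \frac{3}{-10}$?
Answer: $- \frac{1}{3344858} \approx -2.9897 \cdot 10^{-7}$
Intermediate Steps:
$Q = - \frac{3}{10}$ ($Q = 3 \left(- \frac{1}{10}\right) = - \frac{3}{10} \approx -0.3$)
$P{\left(t \right)} = 5 - 5 t$
$C{\left(G \right)} = -10$ ($C{\left(G \right)} = 5 - 15 = -10$)
$B = 72$ ($B = 2 - -70 = 2 + 70 = 72$)
$\frac{1}{-3344930 + B} = \frac{1}{-3344930 + 72} = \frac{1}{-3344858} = - \frac{1}{3344858}$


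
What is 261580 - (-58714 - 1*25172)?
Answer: 345466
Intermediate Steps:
261580 - (-58714 - 1*25172) = 261580 - (-58714 - 25172) = 261580 - 1*(-83886) = 261580 + 83886 = 345466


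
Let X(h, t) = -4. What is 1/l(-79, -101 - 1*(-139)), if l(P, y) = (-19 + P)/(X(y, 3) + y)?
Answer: -17/49 ≈ -0.34694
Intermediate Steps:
l(P, y) = (-19 + P)/(-4 + y)
1/l(-79, -101 - 1*(-139)) = 1/((-19 - 79)/(-4 + (-101 - 1*(-139)))) = 1/(-98/(-4 + (-101 + 139))) = 1/(-98/(-4 + 38)) = 1/(-98/34) = 1/((1/34)*(-98)) = 1/(-49/17) = -17/49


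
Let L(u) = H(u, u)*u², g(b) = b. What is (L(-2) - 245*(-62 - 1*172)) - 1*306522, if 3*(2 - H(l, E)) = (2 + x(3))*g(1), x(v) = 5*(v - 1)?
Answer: -249200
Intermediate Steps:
x(v) = -5 + 5*v (x(v) = 5*(-1 + v) = -5 + 5*v)
H(l, E) = -2 (H(l, E) = 2 - (2 + (-5 + 5*3))/3 = 2 - (2 + (-5 + 15))/3 = 2 - (2 + 10)/3 = 2 - 4 = -2)
L(u) = -2*u²
(L(-2) - 245*(-62 - 1*172)) - 1*306522 = (-2*(-2)² - 245*(-62 - 1*172)) - 1*306522 = (-2*4 - 245*(-62 - 172)) - 306522 = (-8 - 245*(-234)) - 306522 = (-8 + 57330) - 306522 = 57322 - 306522 = -249200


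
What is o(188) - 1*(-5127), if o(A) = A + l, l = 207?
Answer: 5522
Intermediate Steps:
o(A) = 207 + A (o(A) = A + 207 = 207 + A)
o(188) - 1*(-5127) = (207 + 188) - 1*(-5127) = 395 + 5127 = 5522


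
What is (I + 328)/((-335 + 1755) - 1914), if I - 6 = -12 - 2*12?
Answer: -149/247 ≈ -0.60324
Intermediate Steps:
I = -30 (I = 6 + (-12 - 2*12) = 6 + (-12 - 24) = 6 - 36 = -30)
(I + 328)/((-335 + 1755) - 1914) = (-30 + 328)/((-335 + 1755) - 1914) = 298/(1420 - 1914) = 298/(-494) = 298*(-1/494) = -149/247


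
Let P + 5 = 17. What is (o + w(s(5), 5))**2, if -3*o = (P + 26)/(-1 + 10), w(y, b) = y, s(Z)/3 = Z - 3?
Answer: 15376/729 ≈ 21.092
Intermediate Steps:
s(Z) = -9 + 3*Z (s(Z) = 3*(Z - 3) = 3*(-3 + Z) = -9 + 3*Z)
P = 12 (P = -5 + 17 = 12)
o = -38/27 (o = -(12 + 26)/(3*(-1 + 10)) = -38/(3*9) = -1/3*38/9 = -38/27 ≈ -1.4074)
(o + w(s(5), 5))**2 = (-38/27 + (-9 + 3*5))**2 = (-38/27 + (-9 + 15))**2 = (-38/27 + 6)**2 = (124/27)**2 = 15376/729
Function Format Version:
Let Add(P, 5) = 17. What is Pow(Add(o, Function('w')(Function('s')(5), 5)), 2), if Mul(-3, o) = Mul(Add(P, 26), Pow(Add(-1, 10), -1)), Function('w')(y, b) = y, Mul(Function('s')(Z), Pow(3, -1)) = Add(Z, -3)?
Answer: Rational(15376, 729) ≈ 21.092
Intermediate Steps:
Function('s')(Z) = Add(-9, Mul(3, Z)) (Function('s')(Z) = Mul(3, Add(Z, -3)) = Mul(3, Add(-3, Z)) = Add(-9, Mul(3, Z)))
P = 12 (P = Add(-5, 17) = 12)
o = Rational(-38, 27) (o = Mul(Rational(-1, 3), Mul(Add(12, 26), Pow(Add(-1, 10), -1))) = Mul(Rational(-1, 3), Mul(38, Pow(9, -1))) = Mul(Rational(-1, 3), Mul(38, Rational(1, 9))) = Mul(Rational(-1, 3), Rational(38, 9)) = Rational(-38, 27) ≈ -1.4074)
Pow(Add(o, Function('w')(Function('s')(5), 5)), 2) = Pow(Add(Rational(-38, 27), Add(-9, Mul(3, 5))), 2) = Pow(Add(Rational(-38, 27), Add(-9, 15)), 2) = Pow(Add(Rational(-38, 27), 6), 2) = Pow(Rational(124, 27), 2) = Rational(15376, 729)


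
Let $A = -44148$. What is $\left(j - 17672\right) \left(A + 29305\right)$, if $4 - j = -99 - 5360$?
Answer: $181218187$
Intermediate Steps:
$j = 5463$ ($j = 4 - \left(-99 - 5360\right) = 4 - -5459 = 4 + 5459 = 5463$)
$\left(j - 17672\right) \left(A + 29305\right) = \left(5463 - 17672\right) \left(-44148 + 29305\right) = \left(5463 - 17672\right) \left(-14843\right) = \left(-12209\right) \left(-14843\right) = 181218187$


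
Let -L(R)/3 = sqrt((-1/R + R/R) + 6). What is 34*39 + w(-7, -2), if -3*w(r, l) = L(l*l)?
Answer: 1326 + 3*sqrt(3)/2 ≈ 1328.6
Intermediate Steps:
L(R) = -3*sqrt(7 - 1/R) (L(R) = -3*sqrt((-1/R + R/R) + 6) = -3*sqrt((-1/R + 1) + 6) = -3*sqrt((1 - 1/R) + 6) = -3*sqrt(7 - 1/R))
w(r, l) = sqrt(7 - 1/l**2) (w(r, l) = -(-1)*sqrt(7 - 1/(l*l)) = -(-1)*sqrt(7 - 1/(l**2)) = -(-1)*sqrt(7 - 1/l**2) = sqrt(7 - 1/l**2))
34*39 + w(-7, -2) = 34*39 + sqrt(7 - 1/(-2)**2) = 1326 + sqrt(7 - 1*1/4) = 1326 + sqrt(7 - 1/4) = 1326 + sqrt(27/4) = 1326 + 3*sqrt(3)/2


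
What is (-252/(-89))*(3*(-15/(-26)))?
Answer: 5670/1157 ≈ 4.9006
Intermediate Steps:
(-252/(-89))*(3*(-15/(-26))) = (-252*(-1/89))*(3*(-15*(-1/26))) = 252*(3*(15/26))/89 = (252/89)*(45/26) = 5670/1157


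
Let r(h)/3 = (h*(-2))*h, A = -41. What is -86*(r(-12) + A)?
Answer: 77830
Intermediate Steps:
r(h) = -6*h**2 (r(h) = 3*((h*(-2))*h) = 3*((-2*h)*h) = 3*(-2*h**2) = -6*h**2)
-86*(r(-12) + A) = -86*(-6*(-12)**2 - 41) = -86*(-6*144 - 41) = -86*(-864 - 41) = -86*(-905) = 77830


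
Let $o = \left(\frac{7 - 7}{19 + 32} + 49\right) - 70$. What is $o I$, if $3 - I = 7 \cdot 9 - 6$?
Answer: $1134$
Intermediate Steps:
$I = -54$ ($I = 3 - \left(7 \cdot 9 - 6\right) = 3 - \left(63 - 6\right) = 3 - 57 = -54$)
$o = -21$ ($o = \left(\frac{0}{51} + 49\right) - 70 = \left(0 \cdot \frac{1}{51} + 49\right) - 70 = \left(0 + 49\right) - 70 = 49 - 70 = -21$)
$o I = \left(-21\right) \left(-54\right) = 1134$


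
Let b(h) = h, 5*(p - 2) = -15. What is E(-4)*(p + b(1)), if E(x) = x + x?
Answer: 0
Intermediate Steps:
p = -1 (p = 2 + (1/5)*(-15) = 2 - 3 = -1)
E(x) = 2*x
E(-4)*(p + b(1)) = (2*(-4))*(-1 + 1) = -8*0 = 0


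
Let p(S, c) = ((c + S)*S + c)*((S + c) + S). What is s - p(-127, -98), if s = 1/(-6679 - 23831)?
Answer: 305829311039/30510 ≈ 1.0024e+7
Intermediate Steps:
p(S, c) = (c + 2*S)*(c + S*(S + c)) (p(S, c) = ((S + c)*S + c)*(c + 2*S) = (S*(S + c) + c)*(c + 2*S) = (c + S*(S + c))*(c + 2*S) = (c + 2*S)*(c + S*(S + c)))
s = -1/30510 (s = 1/(-30510) = -1/30510 ≈ -3.2776e-5)
s - p(-127, -98) = -1/30510 - ((-98)² + 2*(-127)³ - 127*(-98)² + 2*(-127)*(-98) + 3*(-98)*(-127)²) = -1/30510 - (9604 + 2*(-2048383) - 127*9604 + 24892 + 3*(-98)*16129) = -1/30510 - (9604 - 4096766 - 1219708 + 24892 - 4741926) = -1/30510 - 1*(-10023904) = -1/30510 + 10023904 = 305829311039/30510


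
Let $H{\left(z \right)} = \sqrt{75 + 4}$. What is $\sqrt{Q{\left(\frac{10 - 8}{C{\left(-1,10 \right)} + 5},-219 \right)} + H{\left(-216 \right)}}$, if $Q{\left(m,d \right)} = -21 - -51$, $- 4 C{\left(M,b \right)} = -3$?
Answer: $\sqrt{30 + \sqrt{79}} \approx 6.236$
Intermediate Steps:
$C{\left(M,b \right)} = \frac{3}{4}$ ($C{\left(M,b \right)} = \left(- \frac{1}{4}\right) \left(-3\right) = \frac{3}{4}$)
$Q{\left(m,d \right)} = 30$ ($Q{\left(m,d \right)} = -21 + 51 = 30$)
$H{\left(z \right)} = \sqrt{79}$
$\sqrt{Q{\left(\frac{10 - 8}{C{\left(-1,10 \right)} + 5},-219 \right)} + H{\left(-216 \right)}} = \sqrt{30 + \sqrt{79}}$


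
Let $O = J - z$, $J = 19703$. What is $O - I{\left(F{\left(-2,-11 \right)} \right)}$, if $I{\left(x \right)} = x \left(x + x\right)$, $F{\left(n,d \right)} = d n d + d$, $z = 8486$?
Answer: $-116801$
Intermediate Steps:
$F{\left(n,d \right)} = d + n d^{2}$ ($F{\left(n,d \right)} = n d^{2} + d = d + n d^{2}$)
$I{\left(x \right)} = 2 x^{2}$ ($I{\left(x \right)} = x 2 x = 2 x^{2}$)
$O = 11217$ ($O = 19703 - 8486 = 11217$)
$O - I{\left(F{\left(-2,-11 \right)} \right)} = 11217 - 2 \left(- 11 \left(1 - -22\right)\right)^{2} = 11217 - 2 \left(- 11 \left(1 + 22\right)\right)^{2} = 11217 - 2 \left(\left(-11\right) 23\right)^{2} = 11217 - 2 \left(-253\right)^{2} = 11217 - 2 \cdot 64009 = 11217 - 128018 = -116801$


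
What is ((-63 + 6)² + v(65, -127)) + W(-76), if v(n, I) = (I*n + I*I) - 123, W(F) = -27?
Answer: 10973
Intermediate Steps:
v(n, I) = -123 + I² + I*n (v(n, I) = (I*n + I²) - 123 = (I² + I*n) - 123 = -123 + I² + I*n)
((-63 + 6)² + v(65, -127)) + W(-76) = ((-63 + 6)² + (-123 + (-127)² - 127*65)) - 27 = ((-57)² + (-123 + 16129 - 8255)) - 27 = (3249 + 7751) - 27 = 11000 - 27 = 10973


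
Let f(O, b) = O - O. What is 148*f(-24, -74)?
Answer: 0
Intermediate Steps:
f(O, b) = 0
148*f(-24, -74) = 148*0 = 0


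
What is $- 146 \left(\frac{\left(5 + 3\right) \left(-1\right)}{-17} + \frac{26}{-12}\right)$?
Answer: $\frac{12629}{51} \approx 247.63$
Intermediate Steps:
$- 146 \left(\frac{\left(5 + 3\right) \left(-1\right)}{-17} + \frac{26}{-12}\right) = - 146 \left(8 \left(-1\right) \left(- \frac{1}{17}\right) + 26 \left(- \frac{1}{12}\right)\right) = - 146 \left(\left(-8\right) \left(- \frac{1}{17}\right) - \frac{13}{6}\right) = - 146 \left(\frac{8}{17} - \frac{13}{6}\right) = \left(-146\right) \left(- \frac{173}{102}\right) = \frac{12629}{51}$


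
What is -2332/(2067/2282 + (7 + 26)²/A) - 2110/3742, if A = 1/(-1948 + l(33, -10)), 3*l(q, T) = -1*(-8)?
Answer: -5090273955491/9045053711739 ≈ -0.56277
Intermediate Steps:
l(q, T) = 8/3 (l(q, T) = (-1*(-8))/3 = (⅓)*8 = 8/3)
A = -3/5836 (A = 1/(-1948 + 8/3) = 1/(-5836/3) = -3/5836 ≈ -0.00051405)
-2332/(2067/2282 + (7 + 26)²/A) - 2110/3742 = -2332/(2067/2282 + (7 + 26)²/(-3/5836)) - 2110/3742 = -2332/(2067*(1/2282) + 33²*(-5836/3)) - 2110*1/3742 = -2332/(2067/2282 + 1089*(-5836/3)) - 1055/1871 = -2332/(2067/2282 - 2118468) - 1055/1871 = -2332/(-4834341909/2282) - 1055/1871 = -2332*(-2282/4834341909) - 1055/1871 = 5321624/4834341909 - 1055/1871 = -5090273955491/9045053711739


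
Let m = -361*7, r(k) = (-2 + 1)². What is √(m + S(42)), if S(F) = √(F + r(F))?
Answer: √(-2527 + √43) ≈ 50.204*I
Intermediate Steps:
r(k) = 1 (r(k) = (-1)² = 1)
m = -2527
S(F) = √(1 + F) (S(F) = √(F + 1) = √(1 + F))
√(m + S(42)) = √(-2527 + √(1 + 42)) = √(-2527 + √43)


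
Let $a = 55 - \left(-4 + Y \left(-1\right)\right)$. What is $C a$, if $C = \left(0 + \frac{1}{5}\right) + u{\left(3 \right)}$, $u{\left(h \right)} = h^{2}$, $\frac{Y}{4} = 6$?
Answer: $\frac{3818}{5} \approx 763.6$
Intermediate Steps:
$Y = 24$ ($Y = 4 \cdot 6 = 24$)
$C = \frac{46}{5}$ ($C = \left(0 + \frac{1}{5}\right) + 3^{2} = \left(0 + \frac{1}{5}\right) + 9 = \frac{1}{5} + 9 = \frac{46}{5} \approx 9.2$)
$a = 83$ ($a = 55 - \left(-4 + 24 \left(-1\right)\right) = 55 - \left(-4 - 24\right) = 55 - -28 = 55 + 28 = 83$)
$C a = \frac{46}{5} \cdot 83 = \frac{3818}{5}$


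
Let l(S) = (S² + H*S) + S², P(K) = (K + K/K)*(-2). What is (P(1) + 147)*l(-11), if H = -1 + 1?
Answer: 34606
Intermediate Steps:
P(K) = -2 - 2*K (P(K) = (K + 1)*(-2) = (1 + K)*(-2) = -2 - 2*K)
H = 0
l(S) = 2*S² (l(S) = (S² + 0*S) + S² = (S² + 0) + S² = S² + S² = 2*S²)
(P(1) + 147)*l(-11) = ((-2 - 2*1) + 147)*(2*(-11)²) = ((-2 - 2) + 147)*(2*121) = (-4 + 147)*242 = 143*242 = 34606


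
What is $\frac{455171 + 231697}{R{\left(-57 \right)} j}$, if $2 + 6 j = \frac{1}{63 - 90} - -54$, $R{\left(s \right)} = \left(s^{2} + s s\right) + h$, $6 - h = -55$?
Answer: $\frac{15896088}{1314611} \approx 12.092$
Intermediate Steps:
$h = 61$ ($h = 6 - -55 = 6 + 55 = 61$)
$R{\left(s \right)} = 61 + 2 s^{2}$ ($R{\left(s \right)} = \left(s^{2} + s s\right) + 61 = \left(s^{2} + s^{2}\right) + 61 = 2 s^{2} + 61 = 61 + 2 s^{2}$)
$j = \frac{1403}{162}$ ($j = - \frac{1}{3} + \frac{\frac{1}{63 - 90} - -54}{6} = - \frac{1}{3} + \frac{\frac{1}{-27} + 54}{6} = - \frac{1}{3} + \frac{- \frac{1}{27} + 54}{6} = - \frac{1}{3} + \frac{1}{6} \cdot \frac{1457}{27} = - \frac{1}{3} + \frac{1457}{162} = \frac{1403}{162} \approx 8.6605$)
$\frac{455171 + 231697}{R{\left(-57 \right)} j} = \frac{455171 + 231697}{\left(61 + 2 \left(-57\right)^{2}\right) \frac{1403}{162}} = \frac{686868}{\left(61 + 2 \cdot 3249\right) \frac{1403}{162}} = \frac{686868}{\left(61 + 6498\right) \frac{1403}{162}} = \frac{686868}{6559 \cdot \frac{1403}{162}} = \frac{686868}{\frac{9202277}{162}} = 686868 \cdot \frac{162}{9202277} = \frac{15896088}{1314611}$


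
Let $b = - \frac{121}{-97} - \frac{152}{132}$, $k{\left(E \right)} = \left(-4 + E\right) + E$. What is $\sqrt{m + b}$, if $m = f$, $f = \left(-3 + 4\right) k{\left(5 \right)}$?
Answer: $\frac{\sqrt{62461113}}{3201} \approx 2.469$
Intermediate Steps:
$k{\left(E \right)} = -4 + 2 E$
$b = \frac{307}{3201}$ ($b = \left(-121\right) \left(- \frac{1}{97}\right) - \frac{38}{33} = \frac{121}{97} - \frac{38}{33} = \frac{307}{3201} \approx 0.095908$)
$f = 6$ ($f = \left(-3 + 4\right) \left(-4 + 2 \cdot 5\right) = 1 \left(-4 + 10\right) = 1 \cdot 6 = 6$)
$m = 6$
$\sqrt{m + b} = \sqrt{6 + \frac{307}{3201}} = \sqrt{\frac{19513}{3201}} = \frac{\sqrt{62461113}}{3201}$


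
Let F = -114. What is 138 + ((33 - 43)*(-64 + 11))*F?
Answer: -60282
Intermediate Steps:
138 + ((33 - 43)*(-64 + 11))*F = 138 + ((33 - 43)*(-64 + 11))*(-114) = 138 - 10*(-53)*(-114) = 138 + 530*(-114) = 138 - 60420 = -60282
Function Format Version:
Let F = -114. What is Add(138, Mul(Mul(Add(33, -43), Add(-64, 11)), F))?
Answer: -60282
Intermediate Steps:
Add(138, Mul(Mul(Add(33, -43), Add(-64, 11)), F)) = Add(138, Mul(Mul(Add(33, -43), Add(-64, 11)), -114)) = Add(138, Mul(Mul(-10, -53), -114)) = Add(138, Mul(530, -114)) = Add(138, -60420) = -60282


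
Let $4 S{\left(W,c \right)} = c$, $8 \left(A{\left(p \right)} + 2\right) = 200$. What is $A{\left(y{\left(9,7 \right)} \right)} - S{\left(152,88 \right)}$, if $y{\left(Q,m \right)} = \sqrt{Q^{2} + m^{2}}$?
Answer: $1$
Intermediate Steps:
$A{\left(p \right)} = 23$ ($A{\left(p \right)} = -2 + \frac{1}{8} \cdot 200 = -2 + 25 = 23$)
$S{\left(W,c \right)} = \frac{c}{4}$
$A{\left(y{\left(9,7 \right)} \right)} - S{\left(152,88 \right)} = 23 - \frac{1}{4} \cdot 88 = 23 - 22 = 1$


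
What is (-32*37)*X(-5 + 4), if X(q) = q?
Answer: 1184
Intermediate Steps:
(-32*37)*X(-5 + 4) = (-32*37)*(-5 + 4) = -1184*(-1) = 1184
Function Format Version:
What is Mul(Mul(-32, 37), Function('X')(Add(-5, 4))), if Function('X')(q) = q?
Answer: 1184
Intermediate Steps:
Mul(Mul(-32, 37), Function('X')(Add(-5, 4))) = Mul(Mul(-32, 37), Add(-5, 4)) = Mul(-1184, -1) = 1184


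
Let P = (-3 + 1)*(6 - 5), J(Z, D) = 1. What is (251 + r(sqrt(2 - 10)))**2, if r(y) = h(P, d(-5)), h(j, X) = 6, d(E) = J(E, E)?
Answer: 66049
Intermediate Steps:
d(E) = 1
P = -2 (P = -2*1 = -2)
r(y) = 6
(251 + r(sqrt(2 - 10)))**2 = (251 + 6)**2 = 257**2 = 66049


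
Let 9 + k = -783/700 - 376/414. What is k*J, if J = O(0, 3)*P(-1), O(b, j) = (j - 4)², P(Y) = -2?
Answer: 1597781/72450 ≈ 22.054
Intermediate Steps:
O(b, j) = (-4 + j)²
J = -2 (J = (-4 + 3)²*(-2) = (-1)²*(-2) = 1*(-2) = -2)
k = -1597781/144900 (k = -9 + (-783/700 - 376/414) = -9 + (-783*1/700 - 376*1/414) = -9 + (-783/700 - 188/207) = -9 - 293681/144900 = -1597781/144900 ≈ -11.027)
k*J = -1597781/144900*(-2) = 1597781/72450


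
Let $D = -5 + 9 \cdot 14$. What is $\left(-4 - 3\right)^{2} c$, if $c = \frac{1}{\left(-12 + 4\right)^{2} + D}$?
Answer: $\frac{49}{185} \approx 0.26486$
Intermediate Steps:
$D = 121$ ($D = -5 + 126 = 121$)
$c = \frac{1}{185}$ ($c = \frac{1}{\left(-12 + 4\right)^{2} + 121} = \frac{1}{\left(-8\right)^{2} + 121} = \frac{1}{64 + 121} = \frac{1}{185} \approx 0.0054054$)
$\left(-4 - 3\right)^{2} c = \left(-4 - 3\right)^{2} \cdot \frac{1}{185} = \left(-7\right)^{2} \cdot \frac{1}{185} = 49 \cdot \frac{1}{185} = \frac{49}{185}$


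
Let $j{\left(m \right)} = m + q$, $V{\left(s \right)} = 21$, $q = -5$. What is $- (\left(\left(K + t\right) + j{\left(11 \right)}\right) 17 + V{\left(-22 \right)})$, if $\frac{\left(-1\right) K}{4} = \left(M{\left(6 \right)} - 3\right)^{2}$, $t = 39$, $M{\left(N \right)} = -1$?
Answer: $302$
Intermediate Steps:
$j{\left(m \right)} = -5 + m$ ($j{\left(m \right)} = m - 5 = -5 + m$)
$K = -64$ ($K = - 4 \left(-1 - 3\right)^{2} = - 4 \left(-4\right)^{2} = \left(-4\right) 16 = -64$)
$- (\left(\left(K + t\right) + j{\left(11 \right)}\right) 17 + V{\left(-22 \right)}) = - (\left(\left(-64 + 39\right) + \left(-5 + 11\right)\right) 17 + 21) = - (\left(-25 + 6\right) 17 + 21) = - (\left(-19\right) 17 + 21) = - (-323 + 21) = \left(-1\right) \left(-302\right) = 302$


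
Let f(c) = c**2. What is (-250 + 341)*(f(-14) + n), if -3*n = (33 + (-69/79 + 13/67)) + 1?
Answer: 267168538/15879 ≈ 16825.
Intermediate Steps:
n = -176366/15879 (n = -((33 + (-69/79 + 13/67)) + 1)/3 = -((33 - 3596/5293) + 1)/3 = -(171073/5293 + 1)/3 = -1/3*176366/5293 = -176366/15879 ≈ -11.107)
(-250 + 341)*(f(-14) + n) = (-250 + 341)*((-14)**2 - 176366/15879) = 91*(196 - 176366/15879) = 91*(2935918/15879) = 267168538/15879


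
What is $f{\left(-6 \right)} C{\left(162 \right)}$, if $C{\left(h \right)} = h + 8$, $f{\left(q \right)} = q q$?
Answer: $6120$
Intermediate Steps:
$f{\left(q \right)} = q^{2}$
$C{\left(h \right)} = 8 + h$
$f{\left(-6 \right)} C{\left(162 \right)} = \left(-6\right)^{2} \left(8 + 162\right) = 36 \cdot 170 = 6120$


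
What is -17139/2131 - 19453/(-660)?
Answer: 30142603/1406460 ≈ 21.432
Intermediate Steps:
-17139/2131 - 19453/(-660) = -17139*1/2131 - 19453*(-1/660) = -17139/2131 + 19453/660 = 30142603/1406460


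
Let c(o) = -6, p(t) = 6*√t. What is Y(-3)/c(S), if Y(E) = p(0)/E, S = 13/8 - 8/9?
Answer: 0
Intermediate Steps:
S = 53/72 (S = 13*(⅛) - 8*⅑ = 13/8 - 8/9 = 53/72 ≈ 0.73611)
Y(E) = 0 (Y(E) = (6*√0)/E = (6*0)/E = 0/E = 0)
Y(-3)/c(S) = 0/(-6) = 0*(-⅙) = 0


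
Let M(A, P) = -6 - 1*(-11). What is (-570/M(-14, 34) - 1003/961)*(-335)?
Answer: 37036595/961 ≈ 38540.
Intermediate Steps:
M(A, P) = 5 (M(A, P) = -6 + 11 = 5)
(-570/M(-14, 34) - 1003/961)*(-335) = (-570/5 - 1003/961)*(-335) = (-570*⅕ - 1003*1/961)*(-335) = (-114 - 1003/961)*(-335) = -110557/961*(-335) = 37036595/961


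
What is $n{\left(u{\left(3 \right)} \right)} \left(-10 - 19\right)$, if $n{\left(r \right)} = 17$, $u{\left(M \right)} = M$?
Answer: $-493$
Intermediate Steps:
$n{\left(u{\left(3 \right)} \right)} \left(-10 - 19\right) = 17 \left(-10 - 19\right) = 17 \left(-29\right) = -493$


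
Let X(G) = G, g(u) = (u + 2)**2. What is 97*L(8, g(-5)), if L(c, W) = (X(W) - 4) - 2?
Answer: 291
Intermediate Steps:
g(u) = (2 + u)**2
L(c, W) = -6 + W (L(c, W) = (W - 4) - 2 = (-4 + W) - 2 = -6 + W)
97*L(8, g(-5)) = 97*(-6 + (2 - 5)**2) = 97*(-6 + (-3)**2) = 97*(-6 + 9) = 97*3 = 291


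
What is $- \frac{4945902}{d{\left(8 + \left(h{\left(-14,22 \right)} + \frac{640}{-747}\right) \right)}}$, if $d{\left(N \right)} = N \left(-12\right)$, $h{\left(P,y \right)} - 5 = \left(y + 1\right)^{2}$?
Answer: $\frac{615764799}{808468} \approx 761.64$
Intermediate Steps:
$h{\left(P,y \right)} = 5 + \left(1 + y\right)^{2}$ ($h{\left(P,y \right)} = 5 + \left(y + 1\right)^{2} = 5 + \left(1 + y\right)^{2}$)
$d{\left(N \right)} = - 12 N$
$- \frac{4945902}{d{\left(8 + \left(h{\left(-14,22 \right)} + \frac{640}{-747}\right) \right)}} = - \frac{4945902}{\left(-12\right) \left(8 + \left(\left(5 + \left(1 + 22\right)^{2}\right) + \frac{640}{-747}\right)\right)} = - \frac{4945902}{\left(-12\right) \left(8 + \left(\left(5 + 23^{2}\right) + 640 \left(- \frac{1}{747}\right)\right)\right)} = - \frac{4945902}{\left(-12\right) \left(8 + \left(\left(5 + 529\right) - \frac{640}{747}\right)\right)} = - \frac{4945902}{\left(-12\right) \left(8 + \left(534 - \frac{640}{747}\right)\right)} = - \frac{4945902}{\left(-12\right) \left(8 + \frac{398258}{747}\right)} = - \frac{4945902}{\left(-12\right) \frac{404234}{747}} = - \frac{4945902}{- \frac{1616936}{249}} = \left(-4945902\right) \left(- \frac{249}{1616936}\right) = \frac{615764799}{808468}$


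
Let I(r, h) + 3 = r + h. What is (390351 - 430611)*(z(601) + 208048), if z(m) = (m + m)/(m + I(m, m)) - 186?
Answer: -125528265071/15 ≈ -8.3686e+9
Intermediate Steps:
I(r, h) = -3 + h + r (I(r, h) = -3 + (r + h) = -3 + (h + r) = -3 + h + r)
z(m) = -186 + 2*m/(-3 + 3*m) (z(m) = (m + m)/(m + (-3 + m + m)) - 186 = (2*m)/(m + (-3 + 2*m)) - 186 = (2*m)/(-3 + 3*m) - 186 = 2*m/(-3 + 3*m) - 186 = -186 + 2*m/(-3 + 3*m))
(390351 - 430611)*(z(601) + 208048) = (390351 - 430611)*(2*(279 - 278*601)/(3*(-1 + 601)) + 208048) = -40260*((⅔)*(279 - 167078)/600 + 208048) = -40260*((⅔)*(1/600)*(-166799) + 208048) = -40260*(-166799/900 + 208048) = -40260*187076401/900 = -125528265071/15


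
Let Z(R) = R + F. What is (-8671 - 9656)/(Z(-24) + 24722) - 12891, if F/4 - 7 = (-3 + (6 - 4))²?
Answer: -318812757/24730 ≈ -12892.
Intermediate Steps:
F = 32 (F = 28 + 4*(-3 + (6 - 4))² = 28 + 4*(-3 + 2)² = 28 + 4*(-1)² = 28 + 4*1 = 28 + 4 = 32)
Z(R) = 32 + R (Z(R) = R + 32 = 32 + R)
(-8671 - 9656)/(Z(-24) + 24722) - 12891 = (-8671 - 9656)/((32 - 24) + 24722) - 12891 = -18327/(8 + 24722) - 12891 = -18327/24730 - 12891 = -318812757/24730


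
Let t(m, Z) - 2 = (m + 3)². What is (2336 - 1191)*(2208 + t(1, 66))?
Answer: 2548770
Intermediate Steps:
t(m, Z) = 2 + (3 + m)² (t(m, Z) = 2 + (m + 3)² = 2 + (3 + m)²)
(2336 - 1191)*(2208 + t(1, 66)) = (2336 - 1191)*(2208 + (2 + (3 + 1)²)) = 1145*(2208 + (2 + 4²)) = 1145*(2208 + (2 + 16)) = 1145*(2208 + 18) = 1145*2226 = 2548770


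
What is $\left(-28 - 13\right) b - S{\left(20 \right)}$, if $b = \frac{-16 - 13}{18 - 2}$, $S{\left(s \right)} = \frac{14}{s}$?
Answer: $\frac{5889}{80} \approx 73.613$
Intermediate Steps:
$b = - \frac{29}{16} \approx -1.8125$
$\left(-28 - 13\right) b - S{\left(20 \right)} = \left(-28 - 13\right) \left(- \frac{29}{16}\right) - \frac{14}{20} = \left(-41\right) \left(- \frac{29}{16}\right) - 14 \cdot \frac{1}{20} = \frac{1189}{16} - \frac{7}{10} = \frac{5889}{80}$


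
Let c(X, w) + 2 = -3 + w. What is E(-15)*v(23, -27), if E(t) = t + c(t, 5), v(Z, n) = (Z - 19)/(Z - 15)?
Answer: -15/2 ≈ -7.5000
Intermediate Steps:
v(Z, n) = (-19 + Z)/(-15 + Z)
c(X, w) = -5 + w (c(X, w) = -2 + (-3 + w) = -5 + w)
E(t) = t (E(t) = t + (-5 + 5) = t + 0 = t)
E(-15)*v(23, -27) = -15*(-19 + 23)/(-15 + 23) = -15*4/8 = -15*½ = -15/2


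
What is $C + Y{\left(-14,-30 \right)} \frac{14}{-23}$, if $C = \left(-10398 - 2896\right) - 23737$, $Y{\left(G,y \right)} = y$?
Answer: $- \frac{851293}{23} \approx -37013.0$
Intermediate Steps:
$C = -37031$ ($C = \left(-10398 - 2896\right) - 23737 = -13294 - 23737 = -37031$)
$C + Y{\left(-14,-30 \right)} \frac{14}{-23} = -37031 - 30 \frac{14}{-23} = -37031 - 30 \cdot 14 \left(- \frac{1}{23}\right) = -37031 - - \frac{420}{23} = -37031 + \frac{420}{23} = - \frac{851293}{23}$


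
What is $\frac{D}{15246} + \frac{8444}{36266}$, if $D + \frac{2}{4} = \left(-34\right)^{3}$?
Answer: $- \frac{432226591}{184303812} \approx -2.3452$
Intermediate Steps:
$D = - \frac{78609}{2}$ ($D = - \frac{1}{2} + \left(-34\right)^{3} = - \frac{1}{2} - 39304 = - \frac{78609}{2} \approx -39305.0$)
$\frac{D}{15246} + \frac{8444}{36266} = - \frac{78609}{2 \cdot 15246} + \frac{8444}{36266} = \left(- \frac{78609}{2}\right) \frac{1}{15246} + 8444 \cdot \frac{1}{36266} = - \frac{26203}{10164} + \frac{4222}{18133} = - \frac{432226591}{184303812}$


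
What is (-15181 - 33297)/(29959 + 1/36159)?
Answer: -876458001/541643741 ≈ -1.6181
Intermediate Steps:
(-15181 - 33297)/(29959 + 1/36159) = -48478/(29959 + 1/36159) = -48478/1083287482/36159 = -48478*36159/1083287482 = -876458001/541643741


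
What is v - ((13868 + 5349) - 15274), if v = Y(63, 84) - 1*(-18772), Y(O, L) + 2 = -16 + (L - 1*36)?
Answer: 14859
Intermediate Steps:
Y(O, L) = -54 + L (Y(O, L) = -2 + (-16 + (L - 1*36)) = -2 + (-16 + (L - 36)) = -2 + (-16 + (-36 + L)) = -2 + (-52 + L) = -54 + L)
v = 18802 (v = (-54 + 84) - 1*(-18772) = 30 + 18772 = 18802)
v - ((13868 + 5349) - 15274) = 18802 - ((13868 + 5349) - 15274) = 18802 - (19217 - 15274) = 18802 - 1*3943 = 18802 - 3943 = 14859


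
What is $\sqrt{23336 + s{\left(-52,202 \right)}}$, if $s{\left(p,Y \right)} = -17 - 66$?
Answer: $\sqrt{23253} \approx 152.49$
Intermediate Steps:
$s{\left(p,Y \right)} = -83$
$\sqrt{23336 + s{\left(-52,202 \right)}} = \sqrt{23336 - 83} = \sqrt{23253}$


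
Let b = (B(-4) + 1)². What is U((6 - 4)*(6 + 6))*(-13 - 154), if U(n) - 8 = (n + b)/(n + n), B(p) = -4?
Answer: -23213/16 ≈ -1450.8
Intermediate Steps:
b = 9 (b = (-4 + 1)² = (-3)² = 9)
U(n) = 8 + (9 + n)/(2*n) (U(n) = 8 + (n + 9)/(n + n) = 8 + (9 + n)/((2*n)) = 8 + (9 + n)*(1/(2*n)) = 8 + (9 + n)/(2*n))
U((6 - 4)*(6 + 6))*(-13 - 154) = ((9 + 17*((6 - 4)*(6 + 6)))/(2*(((6 - 4)*(6 + 6)))))*(-13 - 154) = ((9 + 17*(2*12))/(2*((2*12))))*(-167) = ((½)*(9 + 17*24)/24)*(-167) = ((½)*(1/24)*(9 + 408))*(-167) = ((½)*(1/24)*417)*(-167) = (139/16)*(-167) = -23213/16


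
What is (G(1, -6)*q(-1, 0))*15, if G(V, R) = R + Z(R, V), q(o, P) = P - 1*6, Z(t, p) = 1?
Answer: 450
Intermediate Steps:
q(o, P) = -6 + P (q(o, P) = P - 6 = -6 + P)
G(V, R) = 1 + R (G(V, R) = R + 1 = 1 + R)
(G(1, -6)*q(-1, 0))*15 = ((1 - 6)*(-6 + 0))*15 = -5*(-6)*15 = 30*15 = 450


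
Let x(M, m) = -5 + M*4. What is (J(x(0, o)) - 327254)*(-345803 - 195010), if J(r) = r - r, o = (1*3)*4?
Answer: 176983217502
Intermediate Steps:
o = 12 (o = 3*4 = 12)
x(M, m) = -5 + 4*M
J(r) = 0
(J(x(0, o)) - 327254)*(-345803 - 195010) = (0 - 327254)*(-345803 - 195010) = -327254*(-540813) = 176983217502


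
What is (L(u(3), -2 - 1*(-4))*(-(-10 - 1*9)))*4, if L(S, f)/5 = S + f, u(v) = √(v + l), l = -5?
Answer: 760 + 380*I*√2 ≈ 760.0 + 537.4*I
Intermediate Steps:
u(v) = √(-5 + v) (u(v) = √(v - 5) = √(-5 + v))
L(S, f) = 5*S + 5*f (L(S, f) = 5*(S + f) = 5*S + 5*f)
(L(u(3), -2 - 1*(-4))*(-(-10 - 1*9)))*4 = ((5*√(-5 + 3) + 5*(-2 - 1*(-4)))*(-(-10 - 1*9)))*4 = ((5*√(-2) + 5*(-2 + 4))*(-(-10 - 9)))*4 = ((5*(I*√2) + 5*2)*(-1*(-19)))*4 = ((5*I*√2 + 10)*19)*4 = ((10 + 5*I*√2)*19)*4 = (190 + 95*I*√2)*4 = 760 + 380*I*√2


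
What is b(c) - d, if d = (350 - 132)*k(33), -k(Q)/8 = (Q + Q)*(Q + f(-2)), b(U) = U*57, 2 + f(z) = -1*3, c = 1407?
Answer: 3303111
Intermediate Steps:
f(z) = -5 (f(z) = -2 - 1*3 = -2 - 3 = -5)
b(U) = 57*U
k(Q) = -16*Q*(-5 + Q) (k(Q) = -8*(Q + Q)*(Q - 5) = -8*2*Q*(-5 + Q) = -16*Q*(-5 + Q))
d = -3222912 (d = (350 - 132)*(16*33*(5 - 1*33)) = 218*(16*33*(5 - 33)) = 218*(16*33*(-28)) = 218*(-14784) = -3222912)
b(c) - d = 57*1407 - 1*(-3222912) = 80199 + 3222912 = 3303111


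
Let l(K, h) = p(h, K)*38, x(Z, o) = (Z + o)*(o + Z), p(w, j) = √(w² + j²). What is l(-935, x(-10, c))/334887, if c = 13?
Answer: 38*√874306/334887 ≈ 0.10610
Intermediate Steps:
p(w, j) = √(j² + w²)
x(Z, o) = (Z + o)² (x(Z, o) = (Z + o)*(Z + o) = (Z + o)²)
l(K, h) = 38*√(K² + h²) (l(K, h) = √(K² + h²)*38 = 38*√(K² + h²))
l(-935, x(-10, c))/334887 = (38*√((-935)² + ((-10 + 13)²)²))/334887 = (38*√(874225 + (3²)²))*(1/334887) = (38*√(874225 + 9²))*(1/334887) = (38*√(874225 + 81))*(1/334887) = (38*√874306)*(1/334887) = 38*√874306/334887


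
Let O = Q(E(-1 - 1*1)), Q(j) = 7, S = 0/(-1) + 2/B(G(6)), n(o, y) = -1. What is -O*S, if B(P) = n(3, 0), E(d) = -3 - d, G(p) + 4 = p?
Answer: 14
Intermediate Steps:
G(p) = -4 + p
B(P) = -1
S = -2 (S = 0/(-1) + 2/(-1) = 0*(-1) + 2*(-1) = 0 - 2 = -2)
O = 7
-O*S = -7*(-2) = -1*(-14) = 14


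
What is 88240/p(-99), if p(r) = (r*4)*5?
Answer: -4412/99 ≈ -44.566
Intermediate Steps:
p(r) = 20*r (p(r) = (4*r)*5 = 20*r)
88240/p(-99) = 88240/((20*(-99))) = 88240/(-1980) = 88240*(-1/1980) = -4412/99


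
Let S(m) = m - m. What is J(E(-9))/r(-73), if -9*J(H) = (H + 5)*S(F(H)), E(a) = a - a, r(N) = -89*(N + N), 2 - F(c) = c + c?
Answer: 0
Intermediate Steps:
F(c) = 2 - 2*c (F(c) = 2 - (c + c) = 2 - 2*c)
S(m) = 0
r(N) = -178*N
E(a) = 0
J(H) = 0 (J(H) = -(H + 5)*0/9 = -(5 + H)*0/9 = -⅑*0 = 0)
J(E(-9))/r(-73) = 0/((-178*(-73))) = 0/12994 = 0*(1/12994) = 0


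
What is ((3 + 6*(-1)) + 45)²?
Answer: 1764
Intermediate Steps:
((3 + 6*(-1)) + 45)² = ((3 - 6) + 45)² = (-3 + 45)² = 42² = 1764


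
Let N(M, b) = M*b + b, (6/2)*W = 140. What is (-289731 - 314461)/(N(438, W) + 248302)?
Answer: -906288/403183 ≈ -2.2478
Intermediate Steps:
W = 140/3 (W = (⅓)*140 = 140/3 ≈ 46.667)
N(M, b) = b + M*b
(-289731 - 314461)/(N(438, W) + 248302) = (-289731 - 314461)/(140*(1 + 438)/3 + 248302) = -604192/((140/3)*439 + 248302) = -604192/(61460/3 + 248302) = -604192/806366/3 = -604192*3/806366 = -906288/403183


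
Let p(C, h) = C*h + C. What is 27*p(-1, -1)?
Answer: 0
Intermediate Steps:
p(C, h) = C + C*h
27*p(-1, -1) = 27*(-(1 - 1)) = 27*(-1*0) = 27*0 = 0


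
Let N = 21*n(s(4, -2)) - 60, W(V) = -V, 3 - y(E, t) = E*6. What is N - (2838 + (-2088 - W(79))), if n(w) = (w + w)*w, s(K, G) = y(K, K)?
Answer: 17633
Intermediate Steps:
y(E, t) = 3 - 6*E (y(E, t) = 3 - E*6 = 3 - 6*E)
s(K, G) = 3 - 6*K
n(w) = 2*w**2 (n(w) = (2*w)*w = 2*w**2)
N = 18462 (N = 21*(2*(3 - 6*4)**2) - 60 = 21*(2*(3 - 24)**2) - 60 = 21*(2*(-21)**2) - 60 = 21*(2*441) - 60 = 21*882 - 60 = 18522 - 60 = 18462)
N - (2838 + (-2088 - W(79))) = 18462 - (2838 + (-2088 - (-1)*79)) = 18462 - (2838 + (-2088 - 1*(-79))) = 18462 - (2838 + (-2088 + 79)) = 18462 - (2838 - 2009) = 18462 - 1*829 = 18462 - 829 = 17633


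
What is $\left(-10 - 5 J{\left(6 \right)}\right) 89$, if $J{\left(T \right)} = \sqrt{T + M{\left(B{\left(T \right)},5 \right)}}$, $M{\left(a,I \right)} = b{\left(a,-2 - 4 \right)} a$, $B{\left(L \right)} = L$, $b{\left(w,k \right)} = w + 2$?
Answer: $-890 - 1335 \sqrt{6} \approx -4160.1$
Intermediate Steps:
$b{\left(w,k \right)} = 2 + w$
$M{\left(a,I \right)} = a \left(2 + a\right)$ ($M{\left(a,I \right)} = \left(2 + a\right) a = a \left(2 + a\right)$)
$J{\left(T \right)} = \sqrt{T + T \left(2 + T\right)}$
$\left(-10 - 5 J{\left(6 \right)}\right) 89 = \left(-10 - 5 \sqrt{6 \left(3 + 6\right)}\right) 89 = \left(-10 - 5 \sqrt{6 \cdot 9}\right) 89 = \left(-10 - 5 \sqrt{54}\right) 89 = \left(-10 - 5 \cdot 3 \sqrt{6}\right) 89 = \left(-10 - 15 \sqrt{6}\right) 89 = -890 - 1335 \sqrt{6}$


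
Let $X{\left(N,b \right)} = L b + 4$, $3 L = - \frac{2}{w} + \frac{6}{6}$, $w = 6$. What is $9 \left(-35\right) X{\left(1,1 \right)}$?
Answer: $-1330$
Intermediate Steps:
$L = \frac{2}{9}$ ($L = \frac{- \frac{2}{6} + \frac{6}{6}}{3} = \frac{\left(-2\right) \frac{1}{6} + 6 \cdot \frac{1}{6}}{3} = \frac{- \frac{1}{3} + 1}{3} = \frac{1}{3} \cdot \frac{2}{3} = \frac{2}{9} \approx 0.22222$)
$X{\left(N,b \right)} = 4 + \frac{2 b}{9}$ ($X{\left(N,b \right)} = \frac{2 b}{9} + 4 = 4 + \frac{2 b}{9}$)
$9 \left(-35\right) X{\left(1,1 \right)} = 9 \left(-35\right) \left(4 + \frac{2}{9} \cdot 1\right) = - 315 \left(4 + \frac{2}{9}\right) = \left(-315\right) \frac{38}{9} = -1330$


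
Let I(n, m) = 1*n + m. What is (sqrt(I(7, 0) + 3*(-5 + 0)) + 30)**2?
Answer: 892 + 120*I*sqrt(2) ≈ 892.0 + 169.71*I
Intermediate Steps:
I(n, m) = m + n (I(n, m) = n + m = m + n)
(sqrt(I(7, 0) + 3*(-5 + 0)) + 30)**2 = (sqrt((0 + 7) + 3*(-5 + 0)) + 30)**2 = (sqrt(7 + 3*(-5)) + 30)**2 = (sqrt(7 - 15) + 30)**2 = (sqrt(-8) + 30)**2 = (2*I*sqrt(2) + 30)**2 = (30 + 2*I*sqrt(2))**2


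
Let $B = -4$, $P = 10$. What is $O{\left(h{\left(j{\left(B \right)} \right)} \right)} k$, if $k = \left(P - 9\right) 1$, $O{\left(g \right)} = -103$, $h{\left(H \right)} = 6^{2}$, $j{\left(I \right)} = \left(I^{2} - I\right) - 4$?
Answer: $-103$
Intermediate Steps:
$j{\left(I \right)} = -4 + I^{2} - I$
$h{\left(H \right)} = 36$
$k = 1$ ($k = \left(10 - 9\right) 1 = 1 \cdot 1 = 1$)
$O{\left(h{\left(j{\left(B \right)} \right)} \right)} k = \left(-103\right) 1 = -103$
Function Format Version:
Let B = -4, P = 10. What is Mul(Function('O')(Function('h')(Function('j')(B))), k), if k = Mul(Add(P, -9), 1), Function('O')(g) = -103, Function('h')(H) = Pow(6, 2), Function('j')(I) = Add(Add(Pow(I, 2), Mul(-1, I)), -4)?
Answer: -103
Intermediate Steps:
Function('j')(I) = Add(-4, Pow(I, 2), Mul(-1, I))
Function('h')(H) = 36
k = 1 (k = Mul(Add(10, -9), 1) = Mul(1, 1) = 1)
Mul(Function('O')(Function('h')(Function('j')(B))), k) = Mul(-103, 1) = -103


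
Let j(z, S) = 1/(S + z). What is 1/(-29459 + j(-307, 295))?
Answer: -12/353509 ≈ -3.3945e-5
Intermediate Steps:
1/(-29459 + j(-307, 295)) = 1/(-29459 + 1/(295 - 307)) = 1/(-29459 + 1/(-12)) = 1/(-29459 - 1/12) = 1/(-353509/12) = -12/353509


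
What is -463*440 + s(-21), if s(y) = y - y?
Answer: -203720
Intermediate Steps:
s(y) = 0
-463*440 + s(-21) = -463*440 + 0 = -203720 + 0 = -203720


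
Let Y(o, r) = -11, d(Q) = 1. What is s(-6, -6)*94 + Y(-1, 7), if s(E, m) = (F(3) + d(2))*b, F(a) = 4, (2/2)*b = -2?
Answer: -951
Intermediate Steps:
b = -2
s(E, m) = -10 (s(E, m) = (4 + 1)*(-2) = 5*(-2) = -10)
s(-6, -6)*94 + Y(-1, 7) = -10*94 - 11 = -940 - 11 = -951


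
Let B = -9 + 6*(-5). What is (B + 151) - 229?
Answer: -117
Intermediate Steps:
B = -39 (B = -9 - 30 = -39)
(B + 151) - 229 = (-39 + 151) - 229 = 112 - 229 = -117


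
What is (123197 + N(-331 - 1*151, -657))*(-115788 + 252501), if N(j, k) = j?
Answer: 16776735795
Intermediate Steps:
(123197 + N(-331 - 1*151, -657))*(-115788 + 252501) = (123197 + (-331 - 1*151))*(-115788 + 252501) = (123197 + (-331 - 151))*136713 = (123197 - 482)*136713 = 122715*136713 = 16776735795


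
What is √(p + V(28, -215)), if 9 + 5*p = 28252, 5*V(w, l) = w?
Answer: √141355/5 ≈ 75.194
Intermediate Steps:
V(w, l) = w/5
p = 28243/5 (p = -9/5 + (⅕)*28252 = -9/5 + 28252/5 = 28243/5 ≈ 5648.6)
√(p + V(28, -215)) = √(28243/5 + (⅕)*28) = √(28243/5 + 28/5) = √(28271/5) = √141355/5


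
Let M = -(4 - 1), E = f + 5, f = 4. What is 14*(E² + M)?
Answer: 1092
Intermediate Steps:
E = 9 (E = 4 + 5 = 9)
M = -3 (M = -1*3 = -3)
14*(E² + M) = 14*(9² - 3) = 14*(81 - 3) = 14*78 = 1092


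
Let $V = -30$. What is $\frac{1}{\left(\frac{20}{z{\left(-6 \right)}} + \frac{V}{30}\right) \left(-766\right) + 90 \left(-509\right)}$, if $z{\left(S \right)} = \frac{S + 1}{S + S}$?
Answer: $- \frac{1}{81812} \approx -1.2223 \cdot 10^{-5}$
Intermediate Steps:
$z{\left(S \right)} = \frac{1 + S}{2 S}$
$\frac{1}{\left(\frac{20}{z{\left(-6 \right)}} + \frac{V}{30}\right) \left(-766\right) + 90 \left(-509\right)} = \frac{1}{\left(\frac{20}{\frac{1}{2} \frac{1}{-6} \left(1 - 6\right)} - \frac{30}{30}\right) \left(-766\right) + 90 \left(-509\right)} = \frac{1}{\left(\frac{20}{\frac{1}{2} \left(- \frac{1}{6}\right) \left(-5\right)} - 1\right) \left(-766\right) - 45810} = \frac{1}{\left(\frac{20}{\frac{5}{12}} - 1\right) \left(-766\right) - 45810} = \frac{1}{\left(20 \cdot \frac{12}{5} - 1\right) \left(-766\right) - 45810} = \frac{1}{\left(48 - 1\right) \left(-766\right) - 45810} = \frac{1}{47 \left(-766\right) - 45810} = \frac{1}{-36002 - 45810} = \frac{1}{-81812} = - \frac{1}{81812}$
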